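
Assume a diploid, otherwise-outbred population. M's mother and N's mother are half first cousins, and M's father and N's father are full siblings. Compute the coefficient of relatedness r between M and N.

With two independent routes of shared ancestry, r is the sum of the two contributions.
M and N are related in two ways: half second cousins through their mothers (r = 1/64) and first cousins through their fathers (r = 1/8).
r = 1/64 + 1/8 = 9/64 = 0.140625.

0.140625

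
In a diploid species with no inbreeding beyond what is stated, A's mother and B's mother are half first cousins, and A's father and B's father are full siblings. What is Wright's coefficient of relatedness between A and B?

0.140625

Relatedness sums over independent paths through distinct common ancestors.
A and B are related in two ways: half second cousins through their mothers (r = 1/64) and first cousins through their fathers (r = 1/8).
r = 1/64 + 1/8 = 9/64 = 0.140625.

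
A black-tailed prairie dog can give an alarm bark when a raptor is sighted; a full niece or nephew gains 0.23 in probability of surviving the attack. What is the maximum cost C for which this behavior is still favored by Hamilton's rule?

0.0575

r to a full niece or nephew = 0.25 (full aunt/uncle↔niece/nephew: two paths of length 3 through the shared grandparent pair: r = 2·(1/2)^3 = 1/4).
Hamilton's rule: n·r·B > C, so the trait is favored while C < n·r·B = 1·0.25·0.23 = 0.0575.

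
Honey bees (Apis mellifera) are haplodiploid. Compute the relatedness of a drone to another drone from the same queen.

Haploid brothers each carry a random half of the queen's diploid genome, so on average they share half: r = 1/2.

0.5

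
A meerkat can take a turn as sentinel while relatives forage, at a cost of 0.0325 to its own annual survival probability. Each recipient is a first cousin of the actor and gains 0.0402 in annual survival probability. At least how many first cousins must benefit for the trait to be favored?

7

r to a first cousin = 0.125 (first cousins share one grandparent pair — two paths of length 4: r = 2·(1/2)^4 = 1/8).
Hamilton's rule: n·r·B > C  ⇒  n > C/(r·B) = 0.0325/(0.125·0.0402) = 6.468.
The smallest integer exceeding 6.468 is 7.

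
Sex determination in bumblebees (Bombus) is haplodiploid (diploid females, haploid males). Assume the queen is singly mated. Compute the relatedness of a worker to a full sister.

Haplodiploid full sisters inherit their father's entire haploid genome identically (contributing 1/2) and on average half of their mother's contribution (1/2 · 1/2 = 1/4); r = 1/2 + 1/4 = 3/4.

0.75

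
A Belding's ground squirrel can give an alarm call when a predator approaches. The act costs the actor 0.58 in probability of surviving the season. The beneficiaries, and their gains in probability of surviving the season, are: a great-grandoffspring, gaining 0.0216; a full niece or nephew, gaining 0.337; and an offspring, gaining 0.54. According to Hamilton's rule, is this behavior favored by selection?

Hamilton's rule: the trait is favored when the sum of r·B over every recipient exceeds the actor's cost C.
r to a great-grandoffspring = 1/8 (three parent–offspring links: r = (1/2)^3 = 1/8).
r to a full niece or nephew = 0.25 (full aunt/uncle↔niece/nephew: two paths of length 3 through the shared grandparent pair: r = 2·(1/2)^3 = 1/4).
r to an offspring = 0.5 (one parent–offspring link: r = (1/2)^1 = 1/2).
Summing one r·B term per recipient: 1·0.125·0.0216 + 1·0.25·0.337 + 1·0.5·0.54 = 0.35695.
0.35695 < 0.58: the indirect benefit is less than the cost.

No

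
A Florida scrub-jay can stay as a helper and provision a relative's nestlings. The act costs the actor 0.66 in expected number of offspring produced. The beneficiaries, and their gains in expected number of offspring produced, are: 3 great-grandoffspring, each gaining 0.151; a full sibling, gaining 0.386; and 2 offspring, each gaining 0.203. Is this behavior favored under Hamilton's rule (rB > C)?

Hamilton's rule: the trait is favored when the sum of r·B over every recipient exceeds the actor's cost C.
r to a great-grandoffspring = 0.125 (three parent–offspring links: r = (1/2)^3 = 1/8).
r to a full sibling = 0.5 (full sibs share both parents — two paths of length 2: r = 2·(1/2)^2 = 1/2).
r to an offspring = 1/2 (one parent–offspring link: r = (1/2)^1 = 1/2).
Summing one r·B term per recipient: 3·0.125·0.151 + 1·0.5·0.386 + 2·0.5·0.203 = 0.452625.
0.452625 < 0.66: the indirect benefit is less than the cost.

No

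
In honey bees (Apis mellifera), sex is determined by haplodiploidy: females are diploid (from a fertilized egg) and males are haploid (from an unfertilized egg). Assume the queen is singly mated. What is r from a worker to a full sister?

Haplodiploid full sisters inherit their father's entire haploid genome identically (contributing 1/2) and on average half of their mother's contribution (1/2 · 1/2 = 1/4); r = 1/2 + 1/4 = 3/4.

0.75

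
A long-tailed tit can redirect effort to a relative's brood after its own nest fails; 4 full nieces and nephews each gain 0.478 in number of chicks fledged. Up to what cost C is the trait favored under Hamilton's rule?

r to a full niece or nephew = 1/4 (full aunt/uncle↔niece/nephew: two paths of length 3 through the shared grandparent pair: r = 2·(1/2)^3 = 1/4).
Hamilton's rule: n·r·B > C, so the trait is favored while C < n·r·B = 4·0.25·0.478 = 0.478.

0.478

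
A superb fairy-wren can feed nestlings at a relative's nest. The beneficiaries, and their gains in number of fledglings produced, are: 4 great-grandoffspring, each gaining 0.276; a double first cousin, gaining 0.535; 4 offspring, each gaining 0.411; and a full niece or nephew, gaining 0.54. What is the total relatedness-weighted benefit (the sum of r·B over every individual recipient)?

1.22875

r to a great-grandoffspring = 0.125 (three parent–offspring links: r = (1/2)^3 = 1/8).
r to a double first cousin = 0.25 (double first cousins share both grandparent pairs — four paths of length 4: r = 4·(1/2)^4 = 1/4).
r to an offspring = 1/2 (one parent–offspring link: r = (1/2)^1 = 1/2).
r to a full niece or nephew = 0.25 (full aunt/uncle↔niece/nephew: two paths of length 3 through the shared grandparent pair: r = 2·(1/2)^3 = 1/4).
Summing one r·B term per recipient: 4·0.125·0.276 + 1·0.25·0.535 + 4·0.5·0.411 + 1·0.25·0.54 = 1.22875.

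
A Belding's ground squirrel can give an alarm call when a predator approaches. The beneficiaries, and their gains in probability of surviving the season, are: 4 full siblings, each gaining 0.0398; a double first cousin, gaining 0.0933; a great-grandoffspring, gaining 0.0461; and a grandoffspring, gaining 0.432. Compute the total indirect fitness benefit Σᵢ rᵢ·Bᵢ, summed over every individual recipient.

r to a full sibling = 0.5 (full sibs share both parents — two paths of length 2: r = 2·(1/2)^2 = 1/2).
r to a double first cousin = 1/4 (double first cousins share both grandparent pairs — four paths of length 4: r = 4·(1/2)^4 = 1/4).
r to a great-grandoffspring = 0.125 (three parent–offspring links: r = (1/2)^3 = 1/8).
r to a grandoffspring = 0.25 (two parent–offspring links: r = (1/2)^2 = 1/4).
Summing one r·B term per recipient: 4·0.5·0.0398 + 1·0.25·0.0933 + 1·0.125·0.0461 + 1·0.25·0.432 = 0.2166875.

0.2166875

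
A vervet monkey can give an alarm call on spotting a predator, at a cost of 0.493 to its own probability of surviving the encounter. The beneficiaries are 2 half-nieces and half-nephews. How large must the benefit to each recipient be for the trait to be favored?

r to a half-niece or half-nephew = 0.125 (half-aunt/uncle↔niece/nephew: one path of length 3: r = (1/2)^3 = 1/8).
Hamilton's rule with n recipients of equal r: n·r·B > C, so B > C/(n·r) = 0.493/(2·0.125) = 1.972.

1.972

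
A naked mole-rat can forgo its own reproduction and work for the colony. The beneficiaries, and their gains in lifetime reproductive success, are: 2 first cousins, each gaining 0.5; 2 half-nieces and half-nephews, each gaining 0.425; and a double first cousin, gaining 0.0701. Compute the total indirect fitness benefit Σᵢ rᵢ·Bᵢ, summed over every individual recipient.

0.248775

r to a first cousin = 0.125 (first cousins share one grandparent pair — two paths of length 4: r = 2·(1/2)^4 = 1/8).
r to a half-niece or half-nephew = 0.125 (half-aunt/uncle↔niece/nephew: one path of length 3: r = (1/2)^3 = 1/8).
r to a double first cousin = 0.25 (double first cousins share both grandparent pairs — four paths of length 4: r = 4·(1/2)^4 = 1/4).
Summing one r·B term per recipient: 2·0.125·0.5 + 2·0.125·0.425 + 1·0.25·0.0701 = 0.248775.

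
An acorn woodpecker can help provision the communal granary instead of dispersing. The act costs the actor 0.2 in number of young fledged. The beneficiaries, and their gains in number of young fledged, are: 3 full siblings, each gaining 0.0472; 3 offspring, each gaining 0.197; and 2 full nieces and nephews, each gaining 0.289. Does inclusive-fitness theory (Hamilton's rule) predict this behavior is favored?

Hamilton's rule: the trait is favored when the sum of r·B over every recipient exceeds the actor's cost C.
r to a full sibling = 0.5 (full sibs share both parents — two paths of length 2: r = 2·(1/2)^2 = 1/2).
r to an offspring = 1/2 (one parent–offspring link: r = (1/2)^1 = 1/2).
r to a full niece or nephew = 1/4 (full aunt/uncle↔niece/nephew: two paths of length 3 through the shared grandparent pair: r = 2·(1/2)^3 = 1/4).
Summing one r·B term per recipient: 3·0.5·0.0472 + 3·0.5·0.197 + 2·0.25·0.289 = 0.5108.
0.5108 > 0.2: the indirect benefit exceeds the cost.

Yes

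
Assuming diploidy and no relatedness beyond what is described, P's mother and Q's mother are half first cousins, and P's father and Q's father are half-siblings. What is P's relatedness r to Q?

Independent pedigree routes through distinct common ancestors add.
P and Q are related in two ways: half second cousins through their mothers (r = 1/64) and half first cousins through their fathers (r = 1/16).
r = 1/64 + 1/16 = 5/64 = 0.078125.

0.078125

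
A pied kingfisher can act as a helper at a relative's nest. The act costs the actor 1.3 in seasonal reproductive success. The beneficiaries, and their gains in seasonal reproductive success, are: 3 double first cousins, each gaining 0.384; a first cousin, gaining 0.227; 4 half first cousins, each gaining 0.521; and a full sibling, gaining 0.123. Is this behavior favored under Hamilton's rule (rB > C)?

No

Hamilton's rule: the trait is favored when the sum of r·B over every recipient exceeds the actor's cost C.
r to a double first cousin = 0.25 (double first cousins share both grandparent pairs — four paths of length 4: r = 4·(1/2)^4 = 1/4).
r to a first cousin = 0.125 (first cousins share one grandparent pair — two paths of length 4: r = 2·(1/2)^4 = 1/8).
r to a half first cousin = 1/16 (half first cousins share one grandparent — one path of length 4: r = (1/2)^4 = 1/16).
r to a full sibling = 0.5 (full sibs share both parents — two paths of length 2: r = 2·(1/2)^2 = 1/2).
Summing one r·B term per recipient: 3·0.25·0.384 + 1·0.125·0.227 + 4·0.0625·0.521 + 1·0.5·0.123 = 0.508125.
0.508125 < 1.3: the indirect benefit is less than the cost.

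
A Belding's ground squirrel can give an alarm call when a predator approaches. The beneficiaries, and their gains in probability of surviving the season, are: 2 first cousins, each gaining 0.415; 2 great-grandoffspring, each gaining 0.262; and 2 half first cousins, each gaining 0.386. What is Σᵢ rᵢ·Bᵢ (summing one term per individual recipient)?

0.2175

r to a first cousin = 0.125 (first cousins share one grandparent pair — two paths of length 4: r = 2·(1/2)^4 = 1/8).
r to a great-grandoffspring = 0.125 (three parent–offspring links: r = (1/2)^3 = 1/8).
r to a half first cousin = 0.0625 (half first cousins share one grandparent — one path of length 4: r = (1/2)^4 = 1/16).
Summing one r·B term per recipient: 2·0.125·0.415 + 2·0.125·0.262 + 2·0.0625·0.386 = 0.2175.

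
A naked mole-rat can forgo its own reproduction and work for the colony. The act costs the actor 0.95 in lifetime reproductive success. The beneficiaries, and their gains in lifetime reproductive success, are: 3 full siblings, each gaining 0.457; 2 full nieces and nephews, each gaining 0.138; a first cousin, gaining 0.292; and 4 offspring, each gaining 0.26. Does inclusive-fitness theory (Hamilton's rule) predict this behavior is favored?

Yes

Hamilton's rule: the trait is favored when the sum of r·B over every recipient exceeds the actor's cost C.
r to a full sibling = 0.5 (full sibs share both parents — two paths of length 2: r = 2·(1/2)^2 = 1/2).
r to a full niece or nephew = 0.25 (full aunt/uncle↔niece/nephew: two paths of length 3 through the shared grandparent pair: r = 2·(1/2)^3 = 1/4).
r to a first cousin = 1/8 (first cousins share one grandparent pair — two paths of length 4: r = 2·(1/2)^4 = 1/8).
r to an offspring = 0.5 (one parent–offspring link: r = (1/2)^1 = 1/2).
Summing one r·B term per recipient: 3·0.5·0.457 + 2·0.25·0.138 + 1·0.125·0.292 + 4·0.5·0.26 = 1.311.
1.311 > 0.95: the indirect benefit exceeds the cost.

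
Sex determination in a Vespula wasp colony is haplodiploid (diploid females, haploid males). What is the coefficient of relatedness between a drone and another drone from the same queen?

Haploid brothers each carry a random half of the queen's diploid genome, so on average they share half: r = 1/2.

0.5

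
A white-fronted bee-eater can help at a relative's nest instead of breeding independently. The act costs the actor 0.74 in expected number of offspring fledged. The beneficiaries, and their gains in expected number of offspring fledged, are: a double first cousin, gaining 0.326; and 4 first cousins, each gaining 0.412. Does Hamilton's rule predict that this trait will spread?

No

Hamilton's rule: the trait is favored when the sum of r·B over every recipient exceeds the actor's cost C.
r to a double first cousin = 0.25 (double first cousins share both grandparent pairs — four paths of length 4: r = 4·(1/2)^4 = 1/4).
r to a first cousin = 0.125 (first cousins share one grandparent pair — two paths of length 4: r = 2·(1/2)^4 = 1/8).
Summing one r·B term per recipient: 1·0.25·0.326 + 4·0.125·0.412 = 0.2875.
0.2875 < 0.74: the indirect benefit is less than the cost.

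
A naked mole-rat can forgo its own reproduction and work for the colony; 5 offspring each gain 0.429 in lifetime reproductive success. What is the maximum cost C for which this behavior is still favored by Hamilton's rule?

r to an offspring = 1/2 (one parent–offspring link: r = (1/2)^1 = 1/2).
Hamilton's rule: n·r·B > C, so the trait is favored while C < n·r·B = 5·0.5·0.429 = 1.0725.

1.0725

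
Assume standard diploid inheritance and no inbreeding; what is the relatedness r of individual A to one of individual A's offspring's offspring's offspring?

0.125

Each parent–offspring link contributes a factor of 1/2, and independent paths through distinct common ancestors add.
Three parent–offspring links: r = (1/2)^3 = 1/8.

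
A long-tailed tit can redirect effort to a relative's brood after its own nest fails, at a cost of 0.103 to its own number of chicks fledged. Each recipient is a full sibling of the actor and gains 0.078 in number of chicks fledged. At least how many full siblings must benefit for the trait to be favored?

3

r to a full sibling = 0.5 (full sibs share both parents — two paths of length 2: r = 2·(1/2)^2 = 1/2).
Hamilton's rule: n·r·B > C  ⇒  n > C/(r·B) = 0.103/(0.5·0.078) = 2.641.
The smallest integer exceeding 2.641 is 3.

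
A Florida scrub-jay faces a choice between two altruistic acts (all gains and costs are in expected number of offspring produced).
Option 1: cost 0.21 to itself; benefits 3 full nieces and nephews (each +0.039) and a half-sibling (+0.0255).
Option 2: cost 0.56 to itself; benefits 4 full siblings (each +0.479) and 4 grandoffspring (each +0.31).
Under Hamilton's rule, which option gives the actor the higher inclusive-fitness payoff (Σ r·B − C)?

Option 2

Option 1: r to a full niece or nephew = 0.25.
Option 1: r to a half-sibling = 0.25.
Option 1: Σ r·B − C = (3·0.25·0.039 + 1·0.25·0.0255) − 0.21 = -0.174375.
Option 2: r to a full sibling = 0.5.
Option 2: r to a grandoffspring = 0.25.
Option 2: Σ r·B − C = (4·0.5·0.479 + 4·0.25·0.31) − 0.56 = 0.708.
Option 2 has the higher net inclusive-fitness payoff.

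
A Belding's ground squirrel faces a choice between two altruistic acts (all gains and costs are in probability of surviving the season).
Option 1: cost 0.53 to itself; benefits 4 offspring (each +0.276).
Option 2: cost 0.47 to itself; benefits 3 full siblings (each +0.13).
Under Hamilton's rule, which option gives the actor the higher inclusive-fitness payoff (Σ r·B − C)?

Option 1: r to an offspring = 0.5.
Option 1: Σ r·B − C = (4·0.5·0.276) − 0.53 = 0.022.
Option 2: r to a full sibling = 0.5.
Option 2: Σ r·B − C = (3·0.5·0.13) − 0.47 = -0.275.
Option 1 has the higher net inclusive-fitness payoff.

Option 1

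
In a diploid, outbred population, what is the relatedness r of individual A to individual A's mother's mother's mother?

0.125

Each parent–offspring link contributes a factor of 1/2, and independent paths through distinct common ancestors add.
Three parent–offspring links: r = (1/2)^3 = 1/8.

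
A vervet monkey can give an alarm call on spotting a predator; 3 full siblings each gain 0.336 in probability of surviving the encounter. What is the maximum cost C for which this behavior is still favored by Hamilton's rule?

r to a full sibling = 0.5 (full sibs share both parents — two paths of length 2: r = 2·(1/2)^2 = 1/2).
Hamilton's rule: n·r·B > C, so the trait is favored while C < n·r·B = 3·0.5·0.336 = 0.504.

0.504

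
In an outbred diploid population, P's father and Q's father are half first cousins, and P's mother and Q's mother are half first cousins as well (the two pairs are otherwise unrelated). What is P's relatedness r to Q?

Relatedness sums over independent paths through distinct common ancestors.
P and Q are related in two ways: half second cousins through their fathers (r = 1/64) and half second cousins through their mothers (r = 1/64).
r = 1/64 + 1/64 = 1/32 = 0.03125.

0.03125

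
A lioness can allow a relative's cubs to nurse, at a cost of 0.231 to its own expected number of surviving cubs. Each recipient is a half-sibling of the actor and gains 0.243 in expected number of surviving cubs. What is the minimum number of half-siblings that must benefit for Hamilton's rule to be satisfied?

r to a half-sibling = 0.25 (half-sibs share one parent — one path of length 2: r = (1/2)^2 = 1/4).
Hamilton's rule: n·r·B > C  ⇒  n > C/(r·B) = 0.231/(0.25·0.243) = 3.802.
The smallest integer exceeding 3.802 is 4.

4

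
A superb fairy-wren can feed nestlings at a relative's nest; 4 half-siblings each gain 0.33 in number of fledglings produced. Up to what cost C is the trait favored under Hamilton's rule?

r to a half-sibling = 0.25 (half-sibs share one parent — one path of length 2: r = (1/2)^2 = 1/4).
Hamilton's rule: n·r·B > C, so the trait is favored while C < n·r·B = 4·0.25·0.33 = 0.33.

0.33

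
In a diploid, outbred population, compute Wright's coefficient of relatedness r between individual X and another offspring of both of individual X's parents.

0.5

Each parent–offspring link contributes a factor of 1/2, and independent paths through distinct common ancestors add.
Full sibs share both parents — two paths of length 2: r = 2·(1/2)^2 = 1/2.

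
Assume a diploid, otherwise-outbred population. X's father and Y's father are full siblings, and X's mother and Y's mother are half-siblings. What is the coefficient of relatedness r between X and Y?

Independent pedigree routes through distinct common ancestors add.
X and Y are related in two ways: first cousins through their fathers (r = 1/8) and half first cousins through their mothers (r = 1/16).
r = 1/8 + 1/16 = 0.1875.

0.1875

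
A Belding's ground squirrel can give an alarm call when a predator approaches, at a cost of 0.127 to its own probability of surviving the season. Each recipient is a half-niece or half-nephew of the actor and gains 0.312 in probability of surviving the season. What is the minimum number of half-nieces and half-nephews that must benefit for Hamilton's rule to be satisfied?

4

r to a half-niece or half-nephew = 1/8 (half-aunt/uncle↔niece/nephew: one path of length 3: r = (1/2)^3 = 1/8).
Hamilton's rule: n·r·B > C  ⇒  n > C/(r·B) = 0.127/(0.125·0.312) = 3.256.
The smallest integer exceeding 3.256 is 4.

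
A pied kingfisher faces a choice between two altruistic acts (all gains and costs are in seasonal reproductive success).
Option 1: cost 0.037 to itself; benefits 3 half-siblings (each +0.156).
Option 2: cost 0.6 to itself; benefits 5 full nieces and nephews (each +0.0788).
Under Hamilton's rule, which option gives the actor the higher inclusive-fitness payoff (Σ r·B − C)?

Option 1

Option 1: r to a half-sibling = 0.25.
Option 1: Σ r·B − C = (3·0.25·0.156) − 0.037 = 0.08.
Option 2: r to a full niece or nephew = 0.25.
Option 2: Σ r·B − C = (5·0.25·0.0788) − 0.6 = -0.5015.
Option 1 has the higher net inclusive-fitness payoff.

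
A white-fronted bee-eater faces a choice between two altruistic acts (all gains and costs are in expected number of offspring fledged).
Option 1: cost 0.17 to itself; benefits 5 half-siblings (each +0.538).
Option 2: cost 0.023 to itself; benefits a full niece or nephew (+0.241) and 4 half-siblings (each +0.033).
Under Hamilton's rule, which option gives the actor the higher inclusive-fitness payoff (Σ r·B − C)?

Option 1

Option 1: r to a half-sibling = 0.25.
Option 1: Σ r·B − C = (5·0.25·0.538) − 0.17 = 0.5025.
Option 2: r to a full niece or nephew = 0.25.
Option 2: r to a half-sibling = 0.25.
Option 2: Σ r·B − C = (1·0.25·0.241 + 4·0.25·0.033) − 0.023 = 0.07025.
Option 1 has the higher net inclusive-fitness payoff.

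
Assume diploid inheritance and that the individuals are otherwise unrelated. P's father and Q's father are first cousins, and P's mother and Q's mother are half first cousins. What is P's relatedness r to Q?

Wright's path rule: contributions from independent ancestry routes add.
P and Q are related in two ways: second cousins through their fathers (r = 1/32) and half second cousins through their mothers (r = 1/64).
r = 1/32 + 1/64 = 0.046875.

0.046875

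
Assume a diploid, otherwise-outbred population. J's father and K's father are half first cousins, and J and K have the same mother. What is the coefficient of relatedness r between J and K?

With two independent routes of shared ancestry, r is the sum of the two contributions.
J and K are related in two ways: half second cousins through their fathers (r = 1/64) and half-sibs through their shared mother (r = 1/4).
r = 1/64 + 1/4 = 0.265625.

0.265625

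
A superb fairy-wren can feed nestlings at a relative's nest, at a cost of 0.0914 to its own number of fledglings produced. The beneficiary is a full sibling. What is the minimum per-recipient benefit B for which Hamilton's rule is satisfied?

0.1828

r to a full sibling = 1/2 (full sibs share both parents — two paths of length 2: r = 2·(1/2)^2 = 1/2).
Hamilton's rule with n recipients of equal r: n·r·B > C, so B > C/(n·r) = 0.0914/(1·0.5) = 0.1828.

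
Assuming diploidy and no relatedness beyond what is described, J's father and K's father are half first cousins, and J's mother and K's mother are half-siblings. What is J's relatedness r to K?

0.078125

Wright's path rule: contributions from independent ancestry routes add.
J and K are related in two ways: half second cousins through their fathers (r = 1/64) and half first cousins through their mothers (r = 1/16).
r = 1/64 + 1/16 = 0.078125.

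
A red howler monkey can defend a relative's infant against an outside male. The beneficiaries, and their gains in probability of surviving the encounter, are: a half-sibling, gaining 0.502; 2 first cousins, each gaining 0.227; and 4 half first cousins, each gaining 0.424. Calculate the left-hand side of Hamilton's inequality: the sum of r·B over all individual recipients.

r to a half-sibling = 0.25 (half-sibs share one parent — one path of length 2: r = (1/2)^2 = 1/4).
r to a first cousin = 1/8 (first cousins share one grandparent pair — two paths of length 4: r = 2·(1/2)^4 = 1/8).
r to a half first cousin = 0.0625 (half first cousins share one grandparent — one path of length 4: r = (1/2)^4 = 1/16).
Summing one r·B term per recipient: 1·0.25·0.502 + 2·0.125·0.227 + 4·0.0625·0.424 = 0.28825.

0.28825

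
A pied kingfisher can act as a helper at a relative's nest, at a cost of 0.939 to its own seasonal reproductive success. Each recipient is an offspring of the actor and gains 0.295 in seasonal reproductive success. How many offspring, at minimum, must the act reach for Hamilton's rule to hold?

r to an offspring = 0.5 (one parent–offspring link: r = (1/2)^1 = 1/2).
Hamilton's rule: n·r·B > C  ⇒  n > C/(r·B) = 0.939/(0.5·0.295) = 6.366.
The smallest integer exceeding 6.366 is 7.

7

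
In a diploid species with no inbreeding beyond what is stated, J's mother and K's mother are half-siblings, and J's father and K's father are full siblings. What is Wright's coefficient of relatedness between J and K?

0.1875

Independent pedigree routes through distinct common ancestors add.
J and K are related in two ways: half first cousins through their mothers (r = 1/16) and first cousins through their fathers (r = 1/8).
r = 1/16 + 1/8 = 0.1875.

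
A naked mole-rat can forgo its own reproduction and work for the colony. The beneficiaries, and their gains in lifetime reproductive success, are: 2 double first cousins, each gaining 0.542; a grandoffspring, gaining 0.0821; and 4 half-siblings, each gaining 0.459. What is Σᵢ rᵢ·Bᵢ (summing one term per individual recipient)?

r to a double first cousin = 0.25 (double first cousins share both grandparent pairs — four paths of length 4: r = 4·(1/2)^4 = 1/4).
r to a grandoffspring = 1/4 (two parent–offspring links: r = (1/2)^2 = 1/4).
r to a half-sibling = 1/4 (half-sibs share one parent — one path of length 2: r = (1/2)^2 = 1/4).
Summing one r·B term per recipient: 2·0.25·0.542 + 1·0.25·0.0821 + 4·0.25·0.459 = 0.750525.

0.750525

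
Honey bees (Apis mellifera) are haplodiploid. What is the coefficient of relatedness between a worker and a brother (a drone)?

Her haploid brother carries none of their father's genes and a random half of their mother's genome; that half matches the maternal half of her own genome with probability 1/2: r = 1/2 · 1/2 = 1/4.

0.25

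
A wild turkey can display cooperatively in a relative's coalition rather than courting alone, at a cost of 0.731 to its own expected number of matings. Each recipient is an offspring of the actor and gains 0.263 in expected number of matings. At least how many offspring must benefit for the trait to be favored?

6

r to an offspring = 0.5 (one parent–offspring link: r = (1/2)^1 = 1/2).
Hamilton's rule: n·r·B > C  ⇒  n > C/(r·B) = 0.731/(0.5·0.263) = 5.559.
The smallest integer exceeding 5.559 is 6.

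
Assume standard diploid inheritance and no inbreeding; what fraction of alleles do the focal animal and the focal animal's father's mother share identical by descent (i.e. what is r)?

Each parent–offspring link contributes a factor of 1/2, and independent paths through distinct common ancestors add.
Two parent–offspring links: r = (1/2)^2 = 1/4.

0.25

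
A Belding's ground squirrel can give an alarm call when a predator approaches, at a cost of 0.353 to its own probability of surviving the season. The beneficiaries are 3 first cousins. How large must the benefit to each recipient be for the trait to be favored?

r to a first cousin = 0.125 (first cousins share one grandparent pair — two paths of length 4: r = 2·(1/2)^4 = 1/8).
Hamilton's rule with n recipients of equal r: n·r·B > C, so B > C/(n·r) = 0.353/(3·0.125) = 0.9413.

0.9413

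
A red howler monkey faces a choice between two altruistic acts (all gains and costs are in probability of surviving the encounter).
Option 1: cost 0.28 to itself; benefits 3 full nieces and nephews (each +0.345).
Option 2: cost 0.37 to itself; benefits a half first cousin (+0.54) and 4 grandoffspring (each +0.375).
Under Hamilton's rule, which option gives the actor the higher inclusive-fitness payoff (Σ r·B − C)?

Option 1: r to a full niece or nephew = 0.25.
Option 1: Σ r·B − C = (3·0.25·0.345) − 0.28 = -0.02125.
Option 2: r to a half first cousin = 0.0625.
Option 2: r to a grandoffspring = 0.25.
Option 2: Σ r·B − C = (1·0.0625·0.54 + 4·0.25·0.375) − 0.37 = 0.03875.
Option 2 has the higher net inclusive-fitness payoff.

Option 2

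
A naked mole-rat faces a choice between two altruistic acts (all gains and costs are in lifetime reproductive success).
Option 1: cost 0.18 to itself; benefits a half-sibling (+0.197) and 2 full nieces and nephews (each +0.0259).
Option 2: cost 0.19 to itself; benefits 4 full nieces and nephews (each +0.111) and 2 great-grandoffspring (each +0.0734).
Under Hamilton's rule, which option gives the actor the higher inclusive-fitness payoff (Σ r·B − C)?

Option 2

Option 1: r to a half-sibling = 0.25.
Option 1: r to a full niece or nephew = 0.25.
Option 1: Σ r·B − C = (1·0.25·0.197 + 2·0.25·0.0259) − 0.18 = -0.1178.
Option 2: r to a full niece or nephew = 0.25.
Option 2: r to a great-grandoffspring = 0.125.
Option 2: Σ r·B − C = (4·0.25·0.111 + 2·0.125·0.0734) − 0.19 = -0.06065.
Option 2 has the higher net inclusive-fitness payoff.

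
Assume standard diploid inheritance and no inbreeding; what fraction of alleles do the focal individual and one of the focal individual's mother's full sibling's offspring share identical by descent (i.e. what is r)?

Each parent–offspring link contributes a factor of 1/2, and independent paths through distinct common ancestors add.
First cousins share one grandparent pair — two paths of length 4: r = 2·(1/2)^4 = 1/8.

0.125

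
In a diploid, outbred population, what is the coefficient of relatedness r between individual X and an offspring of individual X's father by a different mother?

0.25

Each parent–offspring link contributes a factor of 1/2, and independent paths through distinct common ancestors add.
Half-sibs share one parent — one path of length 2: r = (1/2)^2 = 1/4.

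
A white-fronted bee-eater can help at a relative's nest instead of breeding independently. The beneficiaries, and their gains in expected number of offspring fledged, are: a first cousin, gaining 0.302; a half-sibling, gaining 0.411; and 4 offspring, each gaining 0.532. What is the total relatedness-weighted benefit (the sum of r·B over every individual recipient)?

r to a first cousin = 1/8 (first cousins share one grandparent pair — two paths of length 4: r = 2·(1/2)^4 = 1/8).
r to a half-sibling = 1/4 (half-sibs share one parent — one path of length 2: r = (1/2)^2 = 1/4).
r to an offspring = 0.5 (one parent–offspring link: r = (1/2)^1 = 1/2).
Summing one r·B term per recipient: 1·0.125·0.302 + 1·0.25·0.411 + 4·0.5·0.532 = 1.2045.

1.2045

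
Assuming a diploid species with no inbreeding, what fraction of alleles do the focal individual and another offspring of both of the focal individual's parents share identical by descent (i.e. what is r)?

0.5

Each parent–offspring link contributes a factor of 1/2, and independent paths through distinct common ancestors add.
Full sibs share both parents — two paths of length 2: r = 2·(1/2)^2 = 1/2.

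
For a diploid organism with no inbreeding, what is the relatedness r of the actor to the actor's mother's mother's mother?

Each parent–offspring link contributes a factor of 1/2, and independent paths through distinct common ancestors add.
Three parent–offspring links: r = (1/2)^3 = 1/8.

0.125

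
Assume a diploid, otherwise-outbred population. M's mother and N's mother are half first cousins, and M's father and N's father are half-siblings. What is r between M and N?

Relatedness sums over independent paths through distinct common ancestors.
M and N are related in two ways: half second cousins through their mothers (r = 1/64) and half first cousins through their fathers (r = 1/16).
r = 1/64 + 1/16 = 5/64 = 0.078125.

0.078125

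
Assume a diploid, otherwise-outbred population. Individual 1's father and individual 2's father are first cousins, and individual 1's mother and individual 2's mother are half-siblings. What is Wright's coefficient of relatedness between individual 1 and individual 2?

Wright's path rule: contributions from independent ancestry routes add.
Individual 1 and individual 2 are related in two ways: second cousins through their fathers (r = 1/32) and half first cousins through their mothers (r = 1/16).
r = 1/32 + 1/16 = 0.09375.

0.09375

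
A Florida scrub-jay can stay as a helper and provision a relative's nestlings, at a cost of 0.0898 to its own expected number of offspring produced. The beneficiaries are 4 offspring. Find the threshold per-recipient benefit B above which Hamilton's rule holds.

r to an offspring = 1/2 (one parent–offspring link: r = (1/2)^1 = 1/2).
Hamilton's rule with n recipients of equal r: n·r·B > C, so B > C/(n·r) = 0.0898/(4·0.5) = 0.0449.

0.0449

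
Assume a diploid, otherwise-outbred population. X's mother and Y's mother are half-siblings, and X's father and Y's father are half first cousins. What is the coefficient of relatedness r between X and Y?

0.078125

Relatedness sums over independent paths through distinct common ancestors.
X and Y are related in two ways: half first cousins through their mothers (r = 1/16) and half second cousins through their fathers (r = 1/64).
r = 1/16 + 1/64 = 5/64 = 0.078125.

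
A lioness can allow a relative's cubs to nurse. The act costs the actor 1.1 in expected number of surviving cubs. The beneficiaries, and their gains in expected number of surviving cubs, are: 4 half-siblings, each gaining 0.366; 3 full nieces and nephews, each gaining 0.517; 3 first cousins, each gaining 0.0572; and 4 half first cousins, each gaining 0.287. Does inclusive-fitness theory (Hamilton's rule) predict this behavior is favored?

Hamilton's rule: the trait is favored when the sum of r·B over every recipient exceeds the actor's cost C.
r to a half-sibling = 1/4 (half-sibs share one parent — one path of length 2: r = (1/2)^2 = 1/4).
r to a full niece or nephew = 0.25 (full aunt/uncle↔niece/nephew: two paths of length 3 through the shared grandparent pair: r = 2·(1/2)^3 = 1/4).
r to a first cousin = 1/8 (first cousins share one grandparent pair — two paths of length 4: r = 2·(1/2)^4 = 1/8).
r to a half first cousin = 1/16 (half first cousins share one grandparent — one path of length 4: r = (1/2)^4 = 1/16).
Summing one r·B term per recipient: 4·0.25·0.366 + 3·0.25·0.517 + 3·0.125·0.0572 + 4·0.0625·0.287 = 0.84695.
0.84695 < 1.1: the indirect benefit is less than the cost.

No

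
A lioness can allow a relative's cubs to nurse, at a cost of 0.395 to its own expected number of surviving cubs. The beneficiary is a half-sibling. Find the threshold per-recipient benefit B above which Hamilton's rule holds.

r to a half-sibling = 0.25 (half-sibs share one parent — one path of length 2: r = (1/2)^2 = 1/4).
Hamilton's rule with n recipients of equal r: n·r·B > C, so B > C/(n·r) = 0.395/(1·0.25) = 1.58.

1.58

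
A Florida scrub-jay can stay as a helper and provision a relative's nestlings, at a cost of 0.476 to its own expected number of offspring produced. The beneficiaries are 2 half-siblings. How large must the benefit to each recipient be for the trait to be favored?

0.952

r to a half-sibling = 1/4 (half-sibs share one parent — one path of length 2: r = (1/2)^2 = 1/4).
Hamilton's rule with n recipients of equal r: n·r·B > C, so B > C/(n·r) = 0.476/(2·0.25) = 0.952.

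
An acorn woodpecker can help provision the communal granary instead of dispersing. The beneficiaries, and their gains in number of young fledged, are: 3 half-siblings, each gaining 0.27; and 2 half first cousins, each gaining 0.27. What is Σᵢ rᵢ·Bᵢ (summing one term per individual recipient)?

0.23625

r to a half-sibling = 1/4 (half-sibs share one parent — one path of length 2: r = (1/2)^2 = 1/4).
r to a half first cousin = 1/16 (half first cousins share one grandparent — one path of length 4: r = (1/2)^4 = 1/16).
Summing one r·B term per recipient: 3·0.25·0.27 + 2·0.0625·0.27 = 0.23625.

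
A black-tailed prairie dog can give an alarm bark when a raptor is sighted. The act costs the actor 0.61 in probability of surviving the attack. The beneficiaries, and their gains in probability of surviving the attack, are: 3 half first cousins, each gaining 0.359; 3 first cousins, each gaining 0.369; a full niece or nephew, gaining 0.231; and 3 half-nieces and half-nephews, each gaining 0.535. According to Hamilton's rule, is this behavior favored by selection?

No

Hamilton's rule: the trait is favored when the sum of r·B over every recipient exceeds the actor's cost C.
r to a half first cousin = 0.0625 (half first cousins share one grandparent — one path of length 4: r = (1/2)^4 = 1/16).
r to a first cousin = 0.125 (first cousins share one grandparent pair — two paths of length 4: r = 2·(1/2)^4 = 1/8).
r to a full niece or nephew = 0.25 (full aunt/uncle↔niece/nephew: two paths of length 3 through the shared grandparent pair: r = 2·(1/2)^3 = 1/4).
r to a half-niece or half-nephew = 0.125 (half-aunt/uncle↔niece/nephew: one path of length 3: r = (1/2)^3 = 1/8).
Summing one r·B term per recipient: 3·0.0625·0.359 + 3·0.125·0.369 + 1·0.25·0.231 + 3·0.125·0.535 = 0.4640625.
0.4640625 < 0.61: the indirect benefit is less than the cost.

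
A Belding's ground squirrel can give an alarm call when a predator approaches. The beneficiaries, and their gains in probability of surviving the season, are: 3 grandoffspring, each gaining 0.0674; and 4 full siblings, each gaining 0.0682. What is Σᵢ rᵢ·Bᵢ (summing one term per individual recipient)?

0.18695

r to a grandoffspring = 1/4 (two parent–offspring links: r = (1/2)^2 = 1/4).
r to a full sibling = 0.5 (full sibs share both parents — two paths of length 2: r = 2·(1/2)^2 = 1/2).
Summing one r·B term per recipient: 3·0.25·0.0674 + 4·0.5·0.0682 = 0.18695.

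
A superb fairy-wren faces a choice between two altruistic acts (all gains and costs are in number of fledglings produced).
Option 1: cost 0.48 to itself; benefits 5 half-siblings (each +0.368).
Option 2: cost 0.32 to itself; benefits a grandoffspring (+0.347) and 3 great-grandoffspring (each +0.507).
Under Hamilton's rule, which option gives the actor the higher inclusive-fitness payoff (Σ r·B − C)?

Option 1: r to a half-sibling = 0.25.
Option 1: Σ r·B − C = (5·0.25·0.368) − 0.48 = -0.02.
Option 2: r to a grandoffspring = 0.25.
Option 2: r to a great-grandoffspring = 0.125.
Option 2: Σ r·B − C = (1·0.25·0.347 + 3·0.125·0.507) − 0.32 = -0.043125.
Option 1 has the higher net inclusive-fitness payoff.

Option 1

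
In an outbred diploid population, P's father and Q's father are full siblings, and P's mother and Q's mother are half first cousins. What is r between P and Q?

Independent pedigree routes through distinct common ancestors add.
P and Q are related in two ways: first cousins through their fathers (r = 1/8) and half second cousins through their mothers (r = 1/64).
r = 1/8 + 1/64 = 9/64 = 0.140625.

0.140625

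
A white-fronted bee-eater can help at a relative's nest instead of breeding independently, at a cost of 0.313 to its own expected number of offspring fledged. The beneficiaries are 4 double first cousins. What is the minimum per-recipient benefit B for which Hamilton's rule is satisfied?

r to a double first cousin = 1/4 (double first cousins share both grandparent pairs — four paths of length 4: r = 4·(1/2)^4 = 1/4).
Hamilton's rule with n recipients of equal r: n·r·B > C, so B > C/(n·r) = 0.313/(4·0.25) = 0.313.

0.313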